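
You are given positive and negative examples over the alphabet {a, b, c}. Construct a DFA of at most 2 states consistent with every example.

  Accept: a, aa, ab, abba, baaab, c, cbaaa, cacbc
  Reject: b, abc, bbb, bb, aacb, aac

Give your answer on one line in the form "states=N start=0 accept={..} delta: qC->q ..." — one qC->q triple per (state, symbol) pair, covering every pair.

State merging on the prefix tree: take the shortest (then alphabetical) example prefix whose next move is undefined and point that move at state 0, else 1, else 2, ...; a target is out if some Accept/Reject pair would then sit in one state with the same input left (inseparable). If every existing state is out, open a new one.
a: 0a undefined. 0a->0: no, ab/b meet in 0 with "b" left. Open state 1: 0a->1.
b: 0b undefined. 0b->0: ok.
c: 0c undefined. 0c->0: no, c/b meet in 0. 0c->1: ok.
aa: 1a undefined. 1a->0: no, a/aac meet in 1. 1a->1: ok.
ab: 1b undefined. 1b->0: no, a/abc meet in 1. 1b->1: ok.
aac: 1c undefined. 1c->0: ok.
All examples now run through 2 states with every (state, symbol) defined. Accept strings end in {1}, Reject strings end in {0}; accept={1}.

states=2 start=0 accept={1} delta: 0a->1 0b->0 0c->1 1a->1 1b->1 1c->0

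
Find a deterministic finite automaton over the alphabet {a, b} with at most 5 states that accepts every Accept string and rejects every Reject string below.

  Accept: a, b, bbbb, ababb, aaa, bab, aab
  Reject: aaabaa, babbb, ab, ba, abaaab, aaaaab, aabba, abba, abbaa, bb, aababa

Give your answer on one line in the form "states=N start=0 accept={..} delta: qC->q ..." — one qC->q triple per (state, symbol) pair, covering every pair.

State merging on the prefix tree: take the shortest (then alphabetical) example prefix whose next move is undefined and point that move at state 0, else 1, else 2, ...; a target is out if some Accept/Reject pair would then sit in one state with the same input left (inseparable). If every existing state is out, open a new one.
a: 0a undefined. 0a->0: no, b/ab meet in 0 with "b" left. Open state 1: 0a->1.
b: 0b undefined. 0b->0: no, a/ba meet in 1. 0b->1: ok.
aa: 1a undefined. 1a->0: ok.
ab: 1b undefined. 1b->0: no, a/babbb meet in 1. 1b->1: no, a/aaabaa meet in 1. Open state 2: 1b->2.
aba: 2a undefined. 2a->0: no, a/aaabaa meet in 1. 2a->1: no, a/aabba meet in 1. 2a->2: ok.
abb: 2b undefined. 2b->0: no, a/abba meet in 1. 2b->1: no, a/babbb meet in 1. 2b->2: no, bbbb/aaabaa meet in 2. Open state 3: 2b->3.
abba: 3a undefined. 3a->0: no, a/abbaa meet in 1. 3a->1: no, a/abba meet in 1. 3a->2: ok.
bbbb: 3b undefined. 3b->0: no, bbbb/ba meet in 0. 3b->1: ok.
All examples now run through 4 states with every (state, symbol) defined. Accept strings end in {1}, Reject strings end in {0,2,3}; accept={1}.

states=4 start=0 accept={1} delta: 0a->1 0b->1 1a->0 1b->2 2a->2 2b->3 3a->2 3b->1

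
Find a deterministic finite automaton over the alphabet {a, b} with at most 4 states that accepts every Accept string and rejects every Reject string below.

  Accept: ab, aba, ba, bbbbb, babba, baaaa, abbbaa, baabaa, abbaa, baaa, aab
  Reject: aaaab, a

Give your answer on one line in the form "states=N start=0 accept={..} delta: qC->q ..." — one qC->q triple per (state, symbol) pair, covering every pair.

states=4 start=0 accept={0,2,3} delta: 0a->1 0b->1 1a->2 1b->2 2a->3 2b->0 3a->3 3b->1

Fold the examples into a partial DFA from state 0: repeatedly fix the first undefined (state, symbol) met by the shortest-then-alphabetical prefix, trying targets in increasing order and rejecting any under which an Accept and a Reject string meet in one state with the same remainder; add a state when all current targets are rejected. Accepting states are where Accept strings end.
a: 0a undefined. 0a->0: no, ab/aaaab meet in 0 with "b" left. Open state 1: 0a->1.
b: 0b undefined. 0b->0: no, ba/a meet in 1. 0b->1: ok.
aa: 1a undefined. 1a->0: no, baaaa/aaaab meet in 1. 1a->1: no, ab/aaaab meet in 1 with "b" left. Open state 2: 1a->2.
ab: 1b undefined. 1b->0: no, aba/a meet in 1. 1b->1: no, ab/a meet in 1. 1b->2: ok.
aaa: 2a undefined. 2a->0: no, ab/aaaab meet in 2. 2a->1: no, aba/a meet in 1. 2a->2: no, aab/aaaab meet in 2 with "b" left. Open state 3: 2a->3.
aab: 2b undefined. 2b->0: ok.
aaaa: 3a undefined. 3a->0: no, baaaa/aaaab meet in 1. 3a->1: no, ab/aaaab meet in 2. 3a->2: no, aab/aaaab meet in 0. 3a->3: ok.
baab: 3b undefined. 3b->0: no, aab/aaaab meet in 0. 3b->1: ok.
All examples now run through 4 states with every (state, symbol) defined. Accept strings end in {0,2,3}, Reject strings end in {1}; accept={0,2,3}.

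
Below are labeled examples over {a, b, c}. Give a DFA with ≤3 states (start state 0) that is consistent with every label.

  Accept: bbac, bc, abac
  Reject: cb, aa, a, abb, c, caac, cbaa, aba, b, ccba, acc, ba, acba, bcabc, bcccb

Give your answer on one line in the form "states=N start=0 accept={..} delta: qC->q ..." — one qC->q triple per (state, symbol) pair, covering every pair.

states=3 start=0 accept={2} delta: 0a->0 0b->1 0c->0 1a->1 1b->1 1c->2 2a->2 2b->0 2c->0

Grow the machine one transition at a time. Run the examples from 0; the earliest place one falls off (shortest prefix, ties alphabetical) gets sent to the lowest-numbered state that keeps every Accept/Reject pair distinguishable — a pair clashes when both reach the same state with identical unread suffix — and to a fresh state only if none does.
a: 0a undefined. 0a->0: ok.
b: 0b undefined. 0b->0: no, bbac/c meet in 0 with "c" left. Open state 1: 0b->1.
c: 0c undefined. 0c->0: ok.
ba: 1a undefined. 1a->0: no, abac/aa meet in 0. 1a->1: ok.
bb: 1b undefined. 1b->0: no, bbac/aa meet in 0. 1b->1: ok.
bc: 1c undefined. 1c->0: no, bbac/aa meet in 0. 1c->1: no, bbac/cb meet in 1. Open state 2: 1c->2.
bca: 2a undefined. 2a->0: no, bbac/bcabc meet in 2. 2a->1: no, bbac/bcabc meet in 2. 2a->2: ok.
bcc: 2c undefined. 2c->0: ok.
bcab: 2b undefined. 2b->0: ok.
All examples now run through 3 states with every (state, symbol) defined. Accept strings end in {2}, Reject strings end in {0,1}; accept={2}.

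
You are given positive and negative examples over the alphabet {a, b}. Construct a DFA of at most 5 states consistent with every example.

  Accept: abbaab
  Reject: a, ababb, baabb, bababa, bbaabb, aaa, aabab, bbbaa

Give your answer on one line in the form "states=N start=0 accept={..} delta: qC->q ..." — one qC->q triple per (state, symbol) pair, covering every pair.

states=4 start=0 accept={3} delta: 0a->0 0b->1 1a->0 1b->2 2a->2 2b->3 3a->0 3b->0

Fold the examples into a partial DFA from state 0: repeatedly fix the first undefined (state, symbol) met by the shortest-then-alphabetical prefix, trying targets in increasing order and rejecting any under which an Accept and a Reject string meet in one state with the same remainder; add a state when all current targets are rejected. Accepting states are where Accept strings end.
a: 0a undefined. 0a->0: ok.
b: 0b undefined. 0b->0: no, abbaab/a meet in 0. Open state 1: 0b->1.
ba: 1a undefined. 1a->0: ok.
bb: 1b undefined. 1b->0: no, abbaab/aabab meet in 1. 1b->1: no, abbaab/ababb meet in 1. Open state 2: 1b->2.
bba: 2a undefined. 2a->0: no, abbaab/aabab meet in 1. 2a->1: no, abbaab/aabab meet in 1. 2a->2: ok.
bbb: 2b undefined. 2b->0: no, abbaab/a meet in 0. 2b->1: no, abbaab/aabab meet in 1. 2b->2: no, abbaab/ababb meet in 2. Open state 3: 2b->3.
bbba: 3a undefined. 3a->0: ok.
bbaabb: 3b undefined. 3b->0: ok.
All examples now run through 4 states with every (state, symbol) defined. Accept strings end in {3}, Reject strings end in {0,1,2}; accept={3}.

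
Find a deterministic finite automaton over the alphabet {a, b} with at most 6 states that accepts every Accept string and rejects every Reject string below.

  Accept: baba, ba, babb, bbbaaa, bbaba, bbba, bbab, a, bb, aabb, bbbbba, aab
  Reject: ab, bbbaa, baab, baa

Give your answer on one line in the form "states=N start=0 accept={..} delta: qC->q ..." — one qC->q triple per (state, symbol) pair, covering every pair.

states=5 start=0 accept={1,2,3} delta: 0a->1 0b->2 1a->0 1b->0 2a->3 2b->2 3a->4 3b->2 4a->1 4b->0

State merging on the prefix tree: take the shortest (then alphabetical) example prefix whose next move is undefined and point that move at state 0, else 1, else 2, ...; a target is out if some Accept/Reject pair would then sit in one state with the same input left (inseparable). If every existing state is out, open a new one.
a: 0a undefined. 0a->0: no, aab/ab meet in 0 with "b" left. Open state 1: 0a->1.
b: 0b undefined. 0b->0: no, bbab/ab meet in 1 with "b" left. 0b->1: no, bb/ab meet in 1 with "b" left. Open state 2: 0b->2.
aa: 1a undefined. 1a->0: ok.
ab: 1b undefined. 1b->0: ok.
ba: 2a undefined. 2a->0: no, baba/ab meet in 0. 2a->1: no, babb/baab meet in 2. 2a->2: no, ba/baa meet in 2. Open state 3: 2a->3.
bb: 2b undefined. 2b->0: no, bbab/ab meet in 0. 2b->1: no, bbbbba/ab meet in 0. 2b->2: ok.
baa: 3a undefined. 3a->0: no, bb/baab meet in 2. 3a->1: no, bbbaaa/ab meet in 0. 3a->2: no, bb/bbbaa meet in 2. 3a->3: no, ba/bbbaa meet in 3. Open state 4: 3a->4.
bab: 3b undefined. 3b->0: no, bbab/ab meet in 0. 3b->1: no, baba/ab meet in 0. 3b->2: ok.
baab: 4b undefined. 4b->0: ok.
bbbaaa: 4a undefined. 4a->0: no, bbbaaa/ab meet in 0. 4a->1: ok.
All examples now run through 5 states with every (state, symbol) defined. Accept strings end in {1,2,3}, Reject strings end in {0,4}; accept={1,2,3}.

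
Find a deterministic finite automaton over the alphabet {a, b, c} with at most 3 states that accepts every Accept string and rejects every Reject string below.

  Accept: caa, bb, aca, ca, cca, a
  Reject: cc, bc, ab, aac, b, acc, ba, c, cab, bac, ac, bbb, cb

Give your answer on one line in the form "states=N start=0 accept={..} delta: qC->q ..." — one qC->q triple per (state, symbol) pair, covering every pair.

states=3 start=0 accept={0} delta: 0a->0 0b->1 0c->2 1a->1 1b->0 1c->1 2a->0 2b->1 2c->2

Grow the machine one transition at a time. Run the examples from 0; the earliest place one falls off (shortest prefix, ties alphabetical) gets sent to the lowest-numbered state that keeps every Accept/Reject pair distinguishable — a pair clashes when both reach the same state with identical unread suffix — and to a fresh state only if none does.
a: 0a undefined. 0a->0: ok.
b: 0b undefined. 0b->0: no, bb/ab meet in 0. Open state 1: 0b->1.
c: 0c undefined. 0c->0: no, caa/cc meet in 0. 0c->1: no, bb/cb meet in 1 with "b" left. Open state 2: 0c->2.
ba: 1a undefined. 1a->0: no, a/ba meet in 0. 1a->1: ok.
bb: 1b undefined. 1b->0: ok.
bc: 1c undefined. 1c->0: no, bb/bc meet in 0. 1c->1: ok.
ca: 2a undefined. 2a->0: ok.
cb: 2b undefined. 2b->0: no, caa/cb meet in 0. 2b->1: ok.
cc: 2c undefined. 2c->0: no, caa/cc meet in 0. 2c->1: no, cca/cc meet in 1. 2c->2: ok.
All examples now run through 3 states with every (state, symbol) defined. Accept strings end in {0}, Reject strings end in {1,2}; accept={0}.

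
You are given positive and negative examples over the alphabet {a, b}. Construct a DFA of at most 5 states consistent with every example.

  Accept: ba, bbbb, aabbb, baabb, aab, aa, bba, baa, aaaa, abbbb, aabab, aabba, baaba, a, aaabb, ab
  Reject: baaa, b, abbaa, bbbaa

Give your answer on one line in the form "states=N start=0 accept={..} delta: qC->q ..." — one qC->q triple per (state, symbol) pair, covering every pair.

states=5 start=0 accept={1,3,4} delta: 0a->1 0b->2 1a->1 1b->3 2a->3 2b->1 3a->4 3b->3 4a->0 4b->1

Fold the examples into a partial DFA from state 0: repeatedly fix the first undefined (state, symbol) met by the shortest-then-alphabetical prefix, trying targets in increasing order and rejecting any under which an Accept and a Reject string meet in one state with the same remainder; add a state when all current targets are rejected. Accepting states are where Accept strings end.
a: 0a undefined. 0a->0: no, aab/b meet in 0 with "b" left. Open state 1: 0a->1.
b: 0b undefined. 0b->0: no, bbbb/b meet in 0. 0b->1: no, aaaa/baaa meet in 1 with "aaa" left. Open state 2: 0b->2.
aa: 1a undefined. 1a->0: no, aab/b meet in 2. 1a->1: ok.
ab: 1b undefined. 1b->0: no, baa/abbaa meet in 2 with "aa" left. 1b->1: no, aabbb/abbaa meet in 1. 1b->2: no, aab/b meet in 2. Open state 3: 1b->3.
ba: 2a undefined. 2a->0: no, aa/baaa meet in 1. 2a->1: no, ba/baaa meet in 1. 2a->2: no, ba/baaa meet in 2. 2a->3: ok.
bb: 2b undefined. 2b->0: no, baa/bbbaa meet in 3 with "a" left. 2b->1: ok.
abb: 3b undefined. 3b->0: no, aabbb/b meet in 2. 3b->1: no, bbbb/abbaa meet in 1. 3b->2: no, bbbb/b meet in 2. 3b->3: ok.
baa: 3a undefined. 3a->0: no, baabb/baaa meet in 1. 3a->1: no, aa/baaa meet in 1. 3a->2: no, ba/baaa meet in 3. 3a->3: no, ba/baaa meet in 3. Open state 4: 3a->4.
baaa: 4a undefined. 4a->0: ok.
baab: 4b undefined. 4b->0: no, baabb/b meet in 2. 4b->1: ok.
All examples now run through 5 states with every (state, symbol) defined. Accept strings end in {1,3,4}, Reject strings end in {0,2}; accept={1,3,4}.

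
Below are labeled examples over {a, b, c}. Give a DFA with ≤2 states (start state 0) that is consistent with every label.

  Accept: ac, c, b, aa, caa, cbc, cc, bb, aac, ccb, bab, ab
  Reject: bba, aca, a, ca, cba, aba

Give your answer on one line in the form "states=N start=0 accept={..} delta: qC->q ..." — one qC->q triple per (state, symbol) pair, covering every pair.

Grow the machine one transition at a time. Run the examples from 0; the earliest place one falls off (shortest prefix, ties alphabetical) gets sent to the lowest-numbered state that keeps every Accept/Reject pair distinguishable — a pair clashes when both reach the same state with identical unread suffix — and to a fresh state only if none does.
a: 0a undefined. 0a->0: no, aa/a meet in 0. Open state 1: 0a->1.
b: 0b undefined. 0b->0: ok.
c: 0c undefined. 0c->0: ok.
aa: 1a undefined. 1a->0: ok.
ab: 1b undefined. 1b->0: ok.
ac: 1c undefined. 1c->0: ok.
All examples now run through 2 states with every (state, symbol) defined. Accept strings end in {0}, Reject strings end in {1}; accept={0}.

states=2 start=0 accept={0} delta: 0a->1 0b->0 0c->0 1a->0 1b->0 1c->0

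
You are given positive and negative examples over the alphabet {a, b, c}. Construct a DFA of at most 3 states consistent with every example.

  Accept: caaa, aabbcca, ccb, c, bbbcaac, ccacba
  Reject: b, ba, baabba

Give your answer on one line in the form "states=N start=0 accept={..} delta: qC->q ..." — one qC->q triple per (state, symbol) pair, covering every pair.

Grow the machine one transition at a time. Run the examples from 0; the earliest place one falls off (shortest prefix, ties alphabetical) gets sent to the lowest-numbered state that keeps every Accept/Reject pair distinguishable — a pair clashes when both reach the same state with identical unread suffix — and to a fresh state only if none does.
a: 0a undefined. 0a->0: ok.
b: 0b undefined. 0b->0: ok.
c: 0c undefined. 0c->0: no, caaa/b meet in 0. Open state 1: 0c->1.
ca: 1a undefined. 1a->0: no, caaa/b meet in 0. 1a->1: ok.
cc: 1c undefined. 1c->0: no, aabbcca/b meet in 0. 1c->1: ok.
ccb: 1b undefined. 1b->0: no, ccb/b meet in 0. 1b->1: ok.
All examples now run through 2 states with every (state, symbol) defined. Accept strings end in {1}, Reject strings end in {0}; accept={1}.

states=2 start=0 accept={1} delta: 0a->0 0b->0 0c->1 1a->1 1b->1 1c->1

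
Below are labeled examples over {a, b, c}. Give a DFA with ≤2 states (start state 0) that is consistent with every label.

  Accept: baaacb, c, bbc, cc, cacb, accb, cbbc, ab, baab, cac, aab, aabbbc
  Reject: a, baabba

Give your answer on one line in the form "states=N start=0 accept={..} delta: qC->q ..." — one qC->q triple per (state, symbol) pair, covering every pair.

Fold the examples into a partial DFA from state 0: repeatedly fix the first undefined (state, symbol) met by the shortest-then-alphabetical prefix, trying targets in increasing order and rejecting any under which an Accept and a Reject string meet in one state with the same remainder; add a state when all current targets are rejected. Accepting states are where Accept strings end.
a: 0a undefined. 0a->0: ok.
b: 0b undefined. 0b->0: no, ab/a meet in 0. Open state 1: 0b->1.
c: 0c undefined. 0c->0: no, c/a meet in 0. 0c->1: ok.
ba: 1a undefined. 1a->0: ok.
bb: 1b undefined. 1b->0: no, baaacb/a meet in 0. 1b->1: ok.
cc: 1c undefined. 1c->0: no, bbc/a meet in 0. 1c->1: ok.
All examples now run through 2 states with every (state, symbol) defined. Accept strings end in {1}, Reject strings end in {0}; accept={1}.

states=2 start=0 accept={1} delta: 0a->0 0b->1 0c->1 1a->0 1b->1 1c->1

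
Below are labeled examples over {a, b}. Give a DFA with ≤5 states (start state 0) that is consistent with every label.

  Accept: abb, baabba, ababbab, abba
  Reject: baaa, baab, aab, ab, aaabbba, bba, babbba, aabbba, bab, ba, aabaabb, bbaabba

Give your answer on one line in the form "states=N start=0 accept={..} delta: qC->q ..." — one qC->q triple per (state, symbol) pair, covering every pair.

states=4 start=0 accept={0,3} delta: 0a->1 0b->1 1a->1 1b->2 2a->2 2b->3 3a->0 3b->2

State merging on the prefix tree: take the shortest (then alphabetical) example prefix whose next move is undefined and point that move at state 0, else 1, else 2, ...; a target is out if some Accept/Reject pair would then sit in one state with the same input left (inseparable). If every existing state is out, open a new one.
a: 0a undefined. 0a->0: no, abba/bba meet in 0 with "bba" left. Open state 1: 0a->1.
b: 0b undefined. 0b->0: no, baabba/bbaabba meet in 1 with "abba" left. 0b->1: ok.
aa: 1a undefined. 1a->0: no, abb/aabaabb meet in 1 with "bb" left. 1a->1: ok.
ab: 1b undefined. 1b->0: no, abb/baaa meet in 1. 1b->1: no, abb/baaa meet in 1. Open state 2: 1b->2.
aba: 2a undefined. 2a->0: no, abb/aabaabb meet in 2 with "b" left. 2a->1: no, abb/aabaabb meet in 2 with "b" left. 2a->2: ok.
abb: 2b undefined. 2b->0: no, baabba/baaa meet in 1. 2b->1: no, abb/baaa meet in 1. 2b->2: no, abb/baab meet in 2. Open state 3: 2b->3.
abba: 3a undefined. 3a->0: ok.
aabbb: 3b undefined. 3b->0: no, baabba/aabaabb meet in 0. 3b->1: no, ababbab/baab meet in 2. 3b->2: ok.
All examples now run through 4 states with every (state, symbol) defined. Accept strings end in {0,3}, Reject strings end in {1,2}; accept={0,3}.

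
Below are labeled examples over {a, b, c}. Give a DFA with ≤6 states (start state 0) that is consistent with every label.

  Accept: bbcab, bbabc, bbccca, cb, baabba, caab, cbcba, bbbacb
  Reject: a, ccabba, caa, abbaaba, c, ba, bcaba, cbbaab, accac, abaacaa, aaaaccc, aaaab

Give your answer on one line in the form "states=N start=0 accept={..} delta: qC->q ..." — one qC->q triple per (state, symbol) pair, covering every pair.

State merging on the prefix tree: take the shortest (then alphabetical) example prefix whose next move is undefined and point that move at state 0, else 1, else 2, ...; a target is out if some Accept/Reject pair would then sit in one state with the same input left (inseparable). If every existing state is out, open a new one.
a: 0a undefined. 0a->0: ok.
b: 0b undefined. 0b->0: no, bbabc/c meet in 0 with "c" left. Open state 1: 0b->1.
c: 0c undefined. 0c->0: no, cb/aaaab meet in 1. 0c->1: ok.
ba: 1a undefined. 1a->0: no, caab/c meet in 1. 1a->1: ok.
bb: 1b undefined. 1b->0: no, bbcab/a meet in 0. 1b->1: no, cb/caa meet in 1. Open state 2: 1b->2.
bc: 1c undefined. 1c->0: ok.
bba: 2a undefined. 2a->0: no, bbabc/a meet in 0. 2a->1: ok.
bbb: 2b undefined. 2b->0: no, baabba/a meet in 0. 2b->1: no, cb/cbbaab meet in 2. 2b->2: no, cb/cbbaab meet in 2. Open state 3: 2b->3.
bbc: 2c undefined. 2c->0: no, bbcab/ccabba meet in 1. 2c->1: no, bbabc/ccabba meet in 1. 2c->2: no, bbccca/ccabba meet in 1. 2c->3: ok.
bbba: 3a undefined. 3a->0: no, bbcab/ccabba meet in 1. 3a->1: no, bbcab/cbbaab meet in 2. 3a->2: no, cb/cbbaab meet in 2. 3a->3: no, bbcab/cbbaab meet in 3 with "b" left. Open state 4: 3a->4.
bbcc: 3c undefined. 3c->0: no, bbccca/ccabba meet in 1. 3c->1: no, bbccca/a meet in 0. 3c->2: ok.
cbcb: 3b undefined. 3b->0: no, cbcba/a meet in 0. 3b->1: no, cbcba/ccabba meet in 1. 3b->2: no, cbcba/ccabba meet in 1. 3b->3: ok.
bbbac: 4c undefined. 4c->0: no, bbbacb/ccabba meet in 1. 4c->1: ok.
bbcab: 4b undefined. 4b->0: no, bbcab/a meet in 0. 4b->1: no, bbcab/ccabba meet in 1. 4b->2: ok.
cbbaa: 4a undefined. 4a->0: ok.
All examples now run through 5 states with every (state, symbol) defined. Accept strings end in {2,3,4}, Reject strings end in {0,1}; accept={2,3,4}.

states=5 start=0 accept={2,3,4} delta: 0a->0 0b->1 0c->1 1a->1 1b->2 1c->0 2a->1 2b->3 2c->3 3a->4 3b->3 3c->2 4a->0 4b->2 4c->1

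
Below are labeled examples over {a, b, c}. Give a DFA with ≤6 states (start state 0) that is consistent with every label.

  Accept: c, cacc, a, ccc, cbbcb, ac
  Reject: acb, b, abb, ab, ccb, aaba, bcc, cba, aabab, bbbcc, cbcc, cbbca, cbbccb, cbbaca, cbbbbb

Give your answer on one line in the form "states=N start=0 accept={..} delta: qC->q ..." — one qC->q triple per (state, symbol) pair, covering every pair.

states=3 start=0 accept={0} delta: 0a->0 0b->1 0c->0 1a->1 1b->1 1c->2 2a->1 2b->0 2c->1

Fold the examples into a partial DFA from state 0: repeatedly fix the first undefined (state, symbol) met by the shortest-then-alphabetical prefix, trying targets in increasing order and rejecting any under which an Accept and a Reject string meet in one state with the same remainder; add a state when all current targets are rejected. Accepting states are where Accept strings end.
a: 0a undefined. 0a->0: ok.
b: 0b undefined. 0b->0: no, a/b meet in 0. Open state 1: 0b->1.
c: 0c undefined. 0c->0: ok.
bb: 1b undefined. 1b->0: no, c/abb meet in 0. 1b->1: ok.
bc: 1c undefined. 1c->0: no, c/bcc meet in 0. 1c->1: no, cbbcb/acb meet in 1. Open state 2: 1c->2.
bcc: 2c undefined. 2c->0: no, c/bcc meet in 0. 2c->1: ok.
cba: 1a undefined. 1a->0: no, c/aaba meet in 0. 1a->1: ok.
cbbca: 2a undefined. 2a->0: no, c/cbbca meet in 0. 2a->1: ok.
cbbcb: 2b undefined. 2b->0: ok.
All examples now run through 3 states with every (state, symbol) defined. Accept strings end in {0}, Reject strings end in {1}; accept={0}.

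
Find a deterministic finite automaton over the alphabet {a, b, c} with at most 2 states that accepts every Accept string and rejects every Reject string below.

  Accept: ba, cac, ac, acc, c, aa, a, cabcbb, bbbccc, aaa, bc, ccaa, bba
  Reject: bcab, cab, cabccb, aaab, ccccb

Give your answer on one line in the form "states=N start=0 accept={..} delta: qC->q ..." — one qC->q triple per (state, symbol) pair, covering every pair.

Grow the machine one transition at a time. Run the examples from 0; the earliest place one falls off (shortest prefix, ties alphabetical) gets sent to the lowest-numbered state that keeps every Accept/Reject pair distinguishable — a pair clashes when both reach the same state with identical unread suffix — and to a fresh state only if none does.
a: 0a undefined. 0a->0: ok.
b: 0b undefined. 0b->0: no, ba/aaab meet in 0. Open state 1: 0b->1.
c: 0c undefined. 0c->0: ok.
ba: 1a undefined. 1a->0: ok.
bb: 1b undefined. 1b->0: ok.
bc: 1c undefined. 1c->0: ok.
All examples now run through 2 states with every (state, symbol) defined. Accept strings end in {0}, Reject strings end in {1}; accept={0}.

states=2 start=0 accept={0} delta: 0a->0 0b->1 0c->0 1a->0 1b->0 1c->0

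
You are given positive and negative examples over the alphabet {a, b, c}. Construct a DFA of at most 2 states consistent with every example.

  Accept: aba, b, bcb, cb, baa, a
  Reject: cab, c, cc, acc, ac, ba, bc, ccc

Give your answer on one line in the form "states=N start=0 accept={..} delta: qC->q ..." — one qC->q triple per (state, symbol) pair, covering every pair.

Grow the machine one transition at a time. Run the examples from 0; the earliest place one falls off (shortest prefix, ties alphabetical) gets sent to the lowest-numbered state that keeps every Accept/Reject pair distinguishable — a pair clashes when both reach the same state with identical unread suffix — and to a fresh state only if none does.
a: 0a undefined. 0a->0: no, aba/ba meet in 0 with "ba" left. Open state 1: 0a->1.
b: 0b undefined. 0b->0: no, a/ba meet in 1. 0b->1: ok.
c: 0c undefined. 0c->0: ok.
ab: 1b undefined. 1b->0: ok.
ac: 1c undefined. 1c->0: ok.
ba: 1a undefined. 1a->0: ok.
All examples now run through 2 states with every (state, symbol) defined. Accept strings end in {1}, Reject strings end in {0}; accept={1}.

states=2 start=0 accept={1} delta: 0a->1 0b->1 0c->0 1a->0 1b->0 1c->0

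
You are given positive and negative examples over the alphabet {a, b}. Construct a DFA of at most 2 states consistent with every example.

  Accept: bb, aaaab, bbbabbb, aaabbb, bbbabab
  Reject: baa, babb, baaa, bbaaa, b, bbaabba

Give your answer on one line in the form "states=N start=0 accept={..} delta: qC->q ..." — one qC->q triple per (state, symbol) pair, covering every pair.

Fold the examples into a partial DFA from state 0: repeatedly fix the first undefined (state, symbol) met by the shortest-then-alphabetical prefix, trying targets in increasing order and rejecting any under which an Accept and a Reject string meet in one state with the same remainder; add a state when all current targets are rejected. Accepting states are where Accept strings end.
a: 0a undefined. 0a->0: no, aaaab/b meet in 0 with "b" left. Open state 1: 0a->1.
b: 0b undefined. 0b->0: no, bb/b meet in 0. 0b->1: ok.
aa: 1a undefined. 1a->0: no, bb/babb meet in 1 with "b" left. 1a->1: ok.
bb: 1b undefined. 1b->0: ok.
All examples now run through 2 states with every (state, symbol) defined. Accept strings end in {0}, Reject strings end in {1}; accept={0}.

states=2 start=0 accept={0} delta: 0a->1 0b->1 1a->1 1b->0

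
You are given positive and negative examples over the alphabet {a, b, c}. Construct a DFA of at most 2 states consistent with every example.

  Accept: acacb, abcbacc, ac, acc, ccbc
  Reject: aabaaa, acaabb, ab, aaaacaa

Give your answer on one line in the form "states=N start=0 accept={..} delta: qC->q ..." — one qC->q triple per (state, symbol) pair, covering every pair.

states=2 start=0 accept={1} delta: 0a->0 0b->0 0c->1 1a->0 1b->1 1c->1

Grow the machine one transition at a time. Run the examples from 0; the earliest place one falls off (shortest prefix, ties alphabetical) gets sent to the lowest-numbered state that keeps every Accept/Reject pair distinguishable — a pair clashes when both reach the same state with identical unread suffix — and to a fresh state only if none does.
a: 0a undefined. 0a->0: ok.
c: 0c undefined. 0c->0: no, acacb/ab meet in 0 with "b" left. Open state 1: 0c->1.
ab: 0b undefined. 0b->0: ok.
cc: 1c undefined. 1c->0: no, acc/aabaaa meet in 0. 1c->1: ok.
aca: 1a undefined. 1a->0: ok.
ccb: 1b undefined. 1b->0: no, acacb/aabaaa meet in 0. 1b->1: ok.
All examples now run through 2 states with every (state, symbol) defined. Accept strings end in {1}, Reject strings end in {0}; accept={1}.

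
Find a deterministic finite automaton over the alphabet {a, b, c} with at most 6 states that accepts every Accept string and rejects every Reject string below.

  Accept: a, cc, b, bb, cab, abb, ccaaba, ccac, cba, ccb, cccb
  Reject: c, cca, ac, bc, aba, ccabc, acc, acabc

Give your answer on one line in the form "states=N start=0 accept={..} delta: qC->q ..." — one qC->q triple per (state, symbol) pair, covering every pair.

Grow the machine one transition at a time. Run the examples from 0; the earliest place one falls off (shortest prefix, ties alphabetical) gets sent to the lowest-numbered state that keeps every Accept/Reject pair distinguishable — a pair clashes when both reach the same state with identical unread suffix — and to a fresh state only if none does.
a: 0a undefined. 0a->0: no, cc/acc meet in 0 with "cc" left. Open state 1: 0a->1.
b: 0b undefined. 0b->0: ok.
c: 0c undefined. 0c->0: no, a/cca meet in 1. 0c->1: no, a/c meet in 1. Open state 2: 0c->2.
ab: 1b undefined. 1b->0: no, a/aba meet in 1. 1b->1: ok.
ac: 1c undefined. 1c->0: no, b/ac meet in 0. 1c->1: no, a/ac meet in 1. 1c->2: no, cc/acc meet in 2 with "c" left. Open state 3: 1c->3.
ca: 2a undefined. 2a->0: ok.
cb: 2b undefined. 2b->0: ok.
cc: 2c undefined. 2c->0: no, a/cca meet in 1. 2c->1: ok.
aba: 1a undefined. 1a->0: no, b/cca meet in 0. 1a->1: no, a/cca meet in 1. 1a->2: ok.
aca: 3a undefined. 3a->0: ok.
acc: 3c undefined. 3c->0: no, b/acc meet in 0. 3c->1: no, a/acc meet in 1. 3c->2: ok.
cccb: 3b undefined. 3b->0: ok.
All examples now run through 4 states with every (state, symbol) defined. Accept strings end in {0,1}, Reject strings end in {2,3}; accept={0,1}.

states=4 start=0 accept={0,1} delta: 0a->1 0b->0 0c->2 1a->2 1b->1 1c->3 2a->0 2b->0 2c->1 3a->0 3b->0 3c->2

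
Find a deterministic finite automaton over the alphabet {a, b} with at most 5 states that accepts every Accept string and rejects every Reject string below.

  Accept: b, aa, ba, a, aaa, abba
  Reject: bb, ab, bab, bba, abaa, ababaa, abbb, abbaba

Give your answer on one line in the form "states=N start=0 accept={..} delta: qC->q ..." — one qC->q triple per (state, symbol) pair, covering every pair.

State merging on the prefix tree: take the shortest (then alphabetical) example prefix whose next move is undefined and point that move at state 0, else 1, else 2, ...; a target is out if some Accept/Reject pair would then sit in one state with the same input left (inseparable). If every existing state is out, open a new one.
a: 0a undefined. 0a->0: no, b/ab meet in 0 with "b" left. Open state 1: 0a->1.
b: 0b undefined. 0b->0: no, b/bb meet in 0. 0b->1: ok.
aa: 1a undefined. 1a->0: no, b/bab meet in 1. 1a->1: ok.
ab: 1b undefined. 1b->0: no, b/bba meet in 1. 1b->1: no, b/bb meet in 1. Open state 2: 1b->2.
aba: 2a undefined. 2a->0: no, b/abaa meet in 1. 2a->1: no, b/bba meet in 1. 2a->2: ok.
abb: 2b undefined. 2b->0: no, b/ababaa meet in 1. 2b->1: no, b/ababaa meet in 1. 2b->2: no, abba/bb meet in 2. Open state 3: 2b->3.
abba: 3a undefined. 3a->0: no, b/ababaa meet in 1. 3a->1: no, b/ababaa meet in 1. 3a->2: no, abba/bb meet in 2. 3a->3: no, abba/ababaa meet in 3. Open state 4: 3a->4.
abbb: 3b undefined. 3b->0: ok.
abbab: 4b undefined. 4b->0: no, b/abbaba meet in 1. 4b->1: no, b/abbaba meet in 1. 4b->2: ok.
ababaa: 4a undefined. 4a->0: ok.
All examples now run through 5 states with every (state, symbol) defined. Accept strings end in {1,4}, Reject strings end in {0,2}; accept={1,4}.

states=5 start=0 accept={1,4} delta: 0a->1 0b->1 1a->1 1b->2 2a->2 2b->3 3a->4 3b->0 4a->0 4b->2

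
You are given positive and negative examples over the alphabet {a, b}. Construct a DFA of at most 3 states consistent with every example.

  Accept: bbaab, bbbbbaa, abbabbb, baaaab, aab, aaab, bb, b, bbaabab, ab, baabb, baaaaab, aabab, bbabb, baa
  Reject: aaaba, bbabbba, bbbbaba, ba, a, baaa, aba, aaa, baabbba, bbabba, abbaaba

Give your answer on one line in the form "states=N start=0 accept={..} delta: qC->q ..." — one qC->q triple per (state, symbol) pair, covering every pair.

Fold the examples into a partial DFA from state 0: repeatedly fix the first undefined (state, symbol) met by the shortest-then-alphabetical prefix, trying targets in increasing order and rejecting any under which an Accept and a Reject string meet in one state with the same remainder; add a state when all current targets are rejected. Accepting states are where Accept strings end.
a: 0a undefined. 0a->0: ok.
b: 0b undefined. 0b->0: no, bbaab/aaaba meet in 0. Open state 1: 0b->1.
ba: 1a undefined. 1a->0: no, baa/aaaba meet in 0. 1a->1: no, aab/aaaba meet in 1. Open state 2: 1a->2.
bb: 1b undefined. 1b->0: no, bb/a meet in 0. 1b->1: ok.
baa: 2a undefined. 2a->0: no, bbbbbaa/a meet in 0. 2a->1: ok.
bbab: 2b undefined. 2b->0: no, bbaabab/bbbbaba meet in 0. 2b->1: ok.
All examples now run through 3 states with every (state, symbol) defined. Accept strings end in {1}, Reject strings end in {0,2}; accept={1}.

states=3 start=0 accept={1} delta: 0a->0 0b->1 1a->2 1b->1 2a->1 2b->1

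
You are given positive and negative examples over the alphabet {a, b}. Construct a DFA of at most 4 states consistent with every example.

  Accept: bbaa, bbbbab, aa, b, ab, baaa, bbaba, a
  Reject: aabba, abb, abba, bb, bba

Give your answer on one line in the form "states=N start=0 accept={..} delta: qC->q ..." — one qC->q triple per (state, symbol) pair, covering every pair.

states=4 start=0 accept={0,1} delta: 0a->0 0b->1 1a->0 1b->2 2a->3 2b->0 3a->0 3b->0

State merging on the prefix tree: take the shortest (then alphabetical) example prefix whose next move is undefined and point that move at state 0, else 1, else 2, ...; a target is out if some Accept/Reject pair would then sit in one state with the same input left (inseparable). If every existing state is out, open a new one.
a: 0a undefined. 0a->0: ok.
b: 0b undefined. 0b->0: no, bbaa/aabba meet in 0. Open state 1: 0b->1.
ba: 1a undefined. 1a->0: ok.
bb: 1b undefined. 1b->0: no, bbaa/aabba meet in 0. 1b->1: no, bbaa/aabba meet in 0. Open state 2: 1b->2.
bba: 2a undefined. 2a->0: no, bbaa/aabba meet in 0. 2a->1: no, b/aabba meet in 1. 2a->2: no, bbaa/aabba meet in 2. Open state 3: 2a->3.
bbb: 2b undefined. 2b->0: ok.
bbaa: 3a undefined. 3a->0: ok.
bbab: 3b undefined. 3b->0: ok.
All examples now run through 4 states with every (state, symbol) defined. Accept strings end in {0,1}, Reject strings end in {2,3}; accept={0,1}.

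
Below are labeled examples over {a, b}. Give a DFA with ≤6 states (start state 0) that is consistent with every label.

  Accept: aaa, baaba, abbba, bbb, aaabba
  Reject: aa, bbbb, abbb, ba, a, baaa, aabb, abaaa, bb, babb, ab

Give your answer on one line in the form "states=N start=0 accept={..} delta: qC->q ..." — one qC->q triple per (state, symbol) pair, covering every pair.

Grow the machine one transition at a time. Run the examples from 0; the earliest place one falls off (shortest prefix, ties alphabetical) gets sent to the lowest-numbered state that keeps every Accept/Reject pair distinguishable — a pair clashes when both reach the same state with identical unread suffix — and to a fresh state only if none does.
a: 0a undefined. 0a->0: no, aaa/aa meet in 0. Open state 1: 0a->1.
b: 0b undefined. 0b->0: no, aaa/baaa meet in 1 with "aa" left. 0b->1: ok.
aa: 1a undefined. 1a->0: no, aaa/a meet in 1. 1a->1: no, aaa/aa meet in 1. Open state 2: 1a->2.
ab: 1b undefined. 1b->0: no, aaa/abaaa meet in 2 with "a" left. 1b->1: no, abbba/aa meet in 2. 1b->2: ok.
aaa: 2a undefined. 2a->0: no, baaba/aa meet in 2. 2a->1: no, aaa/a meet in 1. 2a->2: no, aaa/aa meet in 2. Open state 3: 2a->3.
aab: 2b undefined. 2b->0: no, abbba/aa meet in 2. 2b->1: no, bbb/a meet in 1. 2b->2: no, bbb/aa meet in 2. 2b->3: ok.
aaab: 3b undefined. 3b->0: no, baaba/a meet in 1. 3b->1: no, baaba/aa meet in 2. 3b->2: no, aaabba/baaa meet in 3 with "a" left. 3b->3: no, aaa/bbbb meet in 3. Open state 4: 3b->4.
abaa: 3a undefined. 3a->0: ok.
aaabb: 4b undefined. 4b->0: no, aaabba/a meet in 1. 4b->1: no, aaabba/aa meet in 2. 4b->2: ok.
abbba: 4a undefined. 4a->0: no, baaba/baaa meet in 0. 4a->1: no, baaba/a meet in 1. 4a->2: no, baaba/aa meet in 2. 4a->3: ok.
All examples now run through 5 states with every (state, symbol) defined. Accept strings end in {3}, Reject strings end in {0,1,2,4}; accept={3}.

states=5 start=0 accept={3} delta: 0a->1 0b->1 1a->2 1b->2 2a->3 2b->3 3a->0 3b->4 4a->3 4b->2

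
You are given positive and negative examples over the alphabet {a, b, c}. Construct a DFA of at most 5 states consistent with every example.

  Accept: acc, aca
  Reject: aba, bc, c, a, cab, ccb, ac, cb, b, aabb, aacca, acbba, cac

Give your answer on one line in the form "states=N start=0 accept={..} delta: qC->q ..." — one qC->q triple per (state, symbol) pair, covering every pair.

State merging on the prefix tree: take the shortest (then alphabetical) example prefix whose next move is undefined and point that move at state 0, else 1, else 2, ...; a target is out if some Accept/Reject pair would then sit in one state with the same input left (inseparable). If every existing state is out, open a new one.
a: 0a undefined. 0a->0: ok.
b: 0b undefined. 0b->0: ok.
c: 0c undefined. 0c->0: no, acc/aba meet in 0. Open state 1: 0c->1.
ca: 1a undefined. 1a->0: no, aca/aba meet in 0. 1a->1: no, acc/cac meet in 1 with "c" left. Open state 2: 1a->2.
cb: 1b undefined. 1b->0: ok.
cc: 1c undefined. 1c->0: no, acc/aba meet in 0. 1c->1: no, acc/bc meet in 1. 1c->2: ok.
cab: 2b undefined. 2b->0: ok.
cac: 2c undefined. 2c->0: ok.
aacca: 2a undefined. 2a->0: ok.
All examples now run through 3 states with every (state, symbol) defined. Accept strings end in {2}, Reject strings end in {0,1}; accept={2}.

states=3 start=0 accept={2} delta: 0a->0 0b->0 0c->1 1a->2 1b->0 1c->2 2a->0 2b->0 2c->0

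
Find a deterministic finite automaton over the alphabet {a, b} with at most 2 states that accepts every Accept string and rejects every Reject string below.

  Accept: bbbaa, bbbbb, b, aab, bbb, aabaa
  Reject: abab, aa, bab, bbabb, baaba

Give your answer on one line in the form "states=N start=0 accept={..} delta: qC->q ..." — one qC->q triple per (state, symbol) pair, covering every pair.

Fold the examples into a partial DFA from state 0: repeatedly fix the first undefined (state, symbol) met by the shortest-then-alphabetical prefix, trying targets in increasing order and rejecting any under which an Accept and a Reject string meet in one state with the same remainder; add a state when all current targets are rejected. Accepting states are where Accept strings end.
a: 0a undefined. 0a->0: ok.
b: 0b undefined. 0b->0: no, bbbaa/abab meet in 0. Open state 1: 0b->1.
ba: 1a undefined. 1a->0: no, b/abab meet in 1. 1a->1: ok.
bb: 1b undefined. 1b->0: ok.
All examples now run through 2 states with every (state, symbol) defined. Accept strings end in {1}, Reject strings end in {0}; accept={1}.

states=2 start=0 accept={1} delta: 0a->0 0b->1 1a->1 1b->0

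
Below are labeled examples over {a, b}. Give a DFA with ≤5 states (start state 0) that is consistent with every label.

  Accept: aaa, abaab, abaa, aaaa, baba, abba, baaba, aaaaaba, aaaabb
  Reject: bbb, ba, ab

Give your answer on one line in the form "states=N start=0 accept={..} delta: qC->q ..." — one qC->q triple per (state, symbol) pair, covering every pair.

states=3 start=0 accept={2} delta: 0a->1 0b->0 1a->2 1b->1 2a->2 2b->2

State merging on the prefix tree: take the shortest (then alphabetical) example prefix whose next move is undefined and point that move at state 0, else 1, else 2, ...; a target is out if some Accept/Reject pair would then sit in one state with the same input left (inseparable). If every existing state is out, open a new one.
a: 0a undefined. 0a->0: no, aaaaaba/ba meet in 0 with "ba" left. Open state 1: 0a->1.
b: 0b undefined. 0b->0: ok.
aa: 1a undefined. 1a->0: no, aaa/ba meet in 1. 1a->1: no, aaa/ba meet in 1. Open state 2: 1a->2.
ab: 1b undefined. 1b->0: no, baba/ba meet in 1. 1b->1: ok.
aaa: 2a undefined. 2a->0: no, aaa/bbb meet in 0. 2a->1: no, aaa/ba meet in 1. 2a->2: ok.
baab: 2b undefined. 2b->0: no, abaab/bbb meet in 0. 2b->1: no, abaab/ba meet in 1. 2b->2: ok.
All examples now run through 3 states with every (state, symbol) defined. Accept strings end in {2}, Reject strings end in {0,1}; accept={2}.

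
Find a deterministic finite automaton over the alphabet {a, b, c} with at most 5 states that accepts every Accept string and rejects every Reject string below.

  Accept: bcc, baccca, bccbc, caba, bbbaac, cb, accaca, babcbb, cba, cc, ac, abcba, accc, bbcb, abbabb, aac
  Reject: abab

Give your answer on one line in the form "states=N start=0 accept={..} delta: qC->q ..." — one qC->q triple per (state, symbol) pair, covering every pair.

states=3 start=0 accept={0,1} delta: 0a->0 0b->1 0c->0 1a->1 1b->2 1c->0 2a->1 2b->0 2c->2

Grow the machine one transition at a time. Run the examples from 0; the earliest place one falls off (shortest prefix, ties alphabetical) gets sent to the lowest-numbered state that keeps every Accept/Reject pair distinguishable — a pair clashes when both reach the same state with identical unread suffix — and to a fresh state only if none does.
a: 0a undefined. 0a->0: ok.
b: 0b undefined. 0b->0: no, abbabb/abab meet in 0. Open state 1: 0b->1.
c: 0c undefined. 0c->0: ok.
ba: 1a undefined. 1a->0: no, cb/abab meet in 1. 1a->1: ok.
bb: 1b undefined. 1b->0: no, accaca/abab meet in 0. 1b->1: no, caba/abab meet in 1. Open state 2: 1b->2.
bc: 1c undefined. 1c->0: ok.
bbb: 2b undefined. 2b->0: ok.
bbc: 2c undefined. 2c->0: no, babcbb/abab meet in 2. 2c->1: no, bbcb/abab meet in 2. 2c->2: ok.
abba: 2a undefined. 2a->0: no, abbabb/abab meet in 2. 2a->1: ok.
All examples now run through 3 states with every (state, symbol) defined. Accept strings end in {0,1}, Reject strings end in {2}; accept={0,1}.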